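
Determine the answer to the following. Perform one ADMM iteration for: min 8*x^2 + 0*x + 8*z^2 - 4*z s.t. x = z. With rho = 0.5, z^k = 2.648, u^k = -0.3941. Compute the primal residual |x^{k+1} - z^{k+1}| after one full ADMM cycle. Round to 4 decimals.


ADMM iteration with rho = 0.5, z^k = 2.648, u^k = -0.3941
Step 1: x-update.
Minimize 8*x^2 + 0*x + (0.5/2)*(x - 2.648 - 0.3941)^2
FOC: (2*8 + 0.5)*x = 0 + 0.5*(2.648 + 0.3941)
x^{k+1} = 0.0922
Step 2: z-update.
Minimize 8*z^2 - 4*z + (0.5/2)*(0.0922 - z - 0.3941)^2
FOC: (2*8 + 0.5)*z = 4 + 0.5*(0.0922 - 0.3941)
z^{k+1} = 0.2333
Step 3: u-update.
u^{k+1} = -0.3941 + 0.0922 - 0.2333 = -0.5352
Step 4: Primal residual = |0.0922 - 0.2333| = 0.1411


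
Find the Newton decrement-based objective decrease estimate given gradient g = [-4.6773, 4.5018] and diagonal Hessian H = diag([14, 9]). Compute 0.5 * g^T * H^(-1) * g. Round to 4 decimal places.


Step 1: H is diagonal, so H^(-1) * g = [-0.3341, 0.5002].
Step 2: g^T H^(-1) g = sum_i g_i^2 / H_ii
  = (-4.6773)^2/14 + (4.5018)^2/9
  = 1.5627 + 2.2518 = 3.8145
Step 3: Objective decrease = 0.5 * g^T H^(-1) g = 1.9072


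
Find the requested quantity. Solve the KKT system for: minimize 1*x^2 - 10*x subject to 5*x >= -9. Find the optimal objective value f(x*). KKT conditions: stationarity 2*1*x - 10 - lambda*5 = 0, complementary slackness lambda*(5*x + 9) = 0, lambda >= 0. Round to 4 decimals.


Step 1: Try lambda = 0 (constraint inactive).
Stationarity: 2*1*x - 10 = 0
x* = 10/(2*1) = 5.0
Check constraint: 5*5.0 = 25.0 >= -9 -- satisfied.
Step 2: Compute optimal value.
f(x*) = 1*5.0^2 - 10*5.0 = -25.0


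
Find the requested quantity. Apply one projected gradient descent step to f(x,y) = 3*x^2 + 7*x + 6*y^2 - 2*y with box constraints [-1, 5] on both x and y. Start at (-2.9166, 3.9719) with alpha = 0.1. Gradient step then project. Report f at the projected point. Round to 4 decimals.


Step 1: Compute gradient at (-2.9166, 3.9719).
grad_x = 2*3*-2.9166 + 7 = -10.4996
grad_y = 2*6*3.9719 - 2 = 45.6628
Step 2: Gradient step.
x_raw = -2.9166 - 0.1*-10.4996 = -1.8666
y_raw = 3.9719 - 0.1*45.6628 = -0.5944
Step 3: Project onto [-1, 5].
x_proj = clip(-1.8666) = -1.0
y_proj = clip(-0.5944) = -0.5944
Step 4: Evaluate f.
f(-1.0, -0.5944) = -0.6915


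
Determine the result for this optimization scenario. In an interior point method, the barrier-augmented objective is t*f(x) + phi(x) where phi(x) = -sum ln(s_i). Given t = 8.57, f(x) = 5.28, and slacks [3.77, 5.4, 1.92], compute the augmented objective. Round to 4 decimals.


Step 1: Compute log-barrier.
ln values: [1.3271, 1.6864, 0.6523]
phi = -(1.3271 + 1.6864 + 0.6523) = -3.6658
Step 2: Compute augmented objective.
t*f(x) = 8.57*5.28 = 45.2496
Total = 45.2496 - 3.6658 = 41.5838


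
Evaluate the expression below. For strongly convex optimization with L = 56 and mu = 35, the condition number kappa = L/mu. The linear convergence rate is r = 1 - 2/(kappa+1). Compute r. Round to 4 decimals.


Step 1: Compute the condition number.
kappa = L/mu = 56/35 = 1.6
Step 2: Compute the convergence rate.
r = 1 - 2/(kappa + 1) = 1 - 2*mu/(L + mu) = (L - mu)/(L + mu) = 21/91 = 0.2308


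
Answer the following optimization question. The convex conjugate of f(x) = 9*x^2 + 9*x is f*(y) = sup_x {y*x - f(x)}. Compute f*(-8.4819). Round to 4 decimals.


f*(y) = sup_x {y*x - a*x^2 - b*x} = sup_x {(y-b)*x - a*x^2}
FOC: (y - b) - 2a*x = 0 => x* = (y - b)/(2a)
x* = (-8.4819 - 9)/(2*9) = -0.9712
f*(-8.4819) = (y-b)^2/(4a) = (-8.4819 - 9)^2/(4*9)
= 305.6168/36 = 8.4894


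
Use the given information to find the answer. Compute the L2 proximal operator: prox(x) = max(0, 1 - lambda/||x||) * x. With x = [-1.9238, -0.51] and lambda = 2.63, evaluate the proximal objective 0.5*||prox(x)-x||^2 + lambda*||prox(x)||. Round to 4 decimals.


Step 1: Compute ||x||.
||x|| = 1.9903
Step 2: Compute scaling factor.
scale = max(0, 1 - 2.63/1.9903) = 0.0
Step 3: prox(x) = [-0.0, -0.0]
||prox(x)|| = 0.0
Step 4: Proximal objective.
0.5*||prox-x||^2 = 1.9806
lambda*||prox|| = 0.0
Total = 1.9806


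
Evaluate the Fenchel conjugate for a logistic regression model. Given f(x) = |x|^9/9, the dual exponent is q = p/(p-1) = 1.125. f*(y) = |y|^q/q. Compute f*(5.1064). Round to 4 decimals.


The conjugate exponent q satisfies 1/p + 1/q = 1.
p = 9, so q = 9/(9 - 1) = 1.125
|y|^q = 5.1064^1.125 = 6.2608
f*(5.1064) = 6.2608 / 1.125 = 5.5651


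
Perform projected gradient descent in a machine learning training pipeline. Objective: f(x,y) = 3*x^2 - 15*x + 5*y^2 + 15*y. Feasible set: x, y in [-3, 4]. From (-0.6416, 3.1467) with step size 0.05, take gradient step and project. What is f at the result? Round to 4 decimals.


Step 1: Compute gradient at (-0.6416, 3.1467).
grad_x = 2*3*-0.6416 - 15 = -18.8496
grad_y = 2*5*3.1467 + 15 = 46.467
Step 2: Gradient step.
x_raw = -0.6416 - 0.05*-18.8496 = 0.3009
y_raw = 3.1467 - 0.05*46.467 = 0.8234
Step 3: Project onto [-3, 4].
x_proj = clip(0.3009) = 0.3009
y_proj = clip(0.8234) = 0.8234
Step 4: Evaluate f.
f(0.3009, 0.8234) = 11.4982


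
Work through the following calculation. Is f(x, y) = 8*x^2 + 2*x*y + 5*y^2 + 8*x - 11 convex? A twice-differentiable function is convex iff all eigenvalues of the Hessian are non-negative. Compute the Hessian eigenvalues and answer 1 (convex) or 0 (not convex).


The Hessian of f(x,y) = 8*x^2 + 2*x*y + 5*y^2 + 8*x - 11 is:
H = [[16, 2], [2, 10]]
Trace = 16 + 10 = 26
Determinant = 16*10 - (2)^2 = 156
Discriminant = (26)^2 - 4*156 = 52.0
Eigenvalues: lambda_1 = 9.3944, lambda_2 = 16.6056
The function is convex.

1


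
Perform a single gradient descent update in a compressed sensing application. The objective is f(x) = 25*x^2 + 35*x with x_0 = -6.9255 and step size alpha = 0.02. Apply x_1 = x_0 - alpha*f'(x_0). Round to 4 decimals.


We compute the gradient at x_0 and apply the update.
f'(x) = 50*x + 35
f'(-6.9255) = 50*-6.9255 + 35 = -311.275
x_1 = -6.9255 - 0.02*-311.275 = -0.7


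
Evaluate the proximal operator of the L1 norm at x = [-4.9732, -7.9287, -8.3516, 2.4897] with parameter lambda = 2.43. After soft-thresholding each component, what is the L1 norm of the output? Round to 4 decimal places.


Soft-thresholding with lambda = 2.43:
prox(-4.9732) = sign(-4.9732)*max(|-4.9732| - 2.43, 0) = -2.5432
prox(-7.9287) = sign(-7.9287)*max(|-7.9287| - 2.43, 0) = -5.4987
prox(-8.3516) = sign(-8.3516)*max(|-8.3516| - 2.43, 0) = -5.9216
prox(2.4897) = sign(2.4897)*max(|2.4897| - 2.43, 0) = 0.0597
prox(x) = [-2.5432, -5.4987, -5.9216, 0.0597]
||prox(x)||_1 = 2.5432 + 5.4987 + 5.9216 + 0.0597 = 14.0232


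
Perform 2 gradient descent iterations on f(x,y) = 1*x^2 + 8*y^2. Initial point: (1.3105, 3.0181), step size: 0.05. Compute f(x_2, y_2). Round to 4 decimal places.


Gradient descent on f(x,y) = 1*x^2 + 8*y^2.
Starting point: (1.3105, 3.0181), alpha = 0.05
Step 1: grad_x = 2*1*1.3105 = 2.621, grad_y = 2*8*3.0181 = 48.2896
  x_1 = 1.3105 - 0.05*2.621 = 1.1795
  y_1 = 3.0181 - 0.05*48.2896 = 0.6036
Step 2: grad_x = 2*1*1.1795 = 2.3589, grad_y = 2*8*0.6036 = 9.6579
  x_2 = 1.1795 - 0.05*2.3589 = 1.0615
  y_2 = 0.6036 - 0.05*9.6579 = 0.1207
f(1.0615, 0.1207) = 1*1.0615^2 + 8*0.1207^2 = 1.2434


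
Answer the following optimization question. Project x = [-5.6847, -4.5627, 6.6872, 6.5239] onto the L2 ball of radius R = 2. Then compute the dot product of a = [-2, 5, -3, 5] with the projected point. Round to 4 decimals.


Step 1: Compute ||x|| (intermediates to 6 decimals).
||x|| = sqrt((-5.6847)^2 + (-4.5627)^2 + 6.6872^2 + 6.5239^2) = 11.84964
Step 2: Project.
Since ||x|| > R, scale = R/||x|| = 2/11.84964 = 0.168781, proj(x) = scale * x
proj(x) = [-0.959469, -0.770097, 1.128672, 1.10111]
Step 3: Dot product.
a^T * proj(x) = -2*(-0.959469) + 5*(-0.770097) - 3*1.128672 + 5*1.10111 = 0.188


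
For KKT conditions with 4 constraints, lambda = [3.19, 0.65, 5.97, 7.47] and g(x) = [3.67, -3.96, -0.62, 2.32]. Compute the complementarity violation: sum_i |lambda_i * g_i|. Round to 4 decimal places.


KKT complementary slackness check:
lambda_1 * g_1 = 3.19 * 3.67 = 11.7073
lambda_2 * g_2 = 0.65 * -3.96 = -2.574
lambda_3 * g_3 = 5.97 * -0.62 = -3.7014
lambda_4 * g_4 = 7.47 * 2.32 = 17.3304
Total violation = 11.7073 + 2.574 + 3.7014 + 17.3304 = 35.3131


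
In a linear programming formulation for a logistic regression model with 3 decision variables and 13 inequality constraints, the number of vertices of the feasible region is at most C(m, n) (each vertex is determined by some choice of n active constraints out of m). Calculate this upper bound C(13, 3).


Each vertex corresponds to some choice of n active constraints out of m, so the number of vertices is at most C(m, n) = m! / (n!(m-n)!).
m = 13, n = 3
Numerator: 13 * 12 * 11
Denominator: 3! = 6
C(13, 3) = 286


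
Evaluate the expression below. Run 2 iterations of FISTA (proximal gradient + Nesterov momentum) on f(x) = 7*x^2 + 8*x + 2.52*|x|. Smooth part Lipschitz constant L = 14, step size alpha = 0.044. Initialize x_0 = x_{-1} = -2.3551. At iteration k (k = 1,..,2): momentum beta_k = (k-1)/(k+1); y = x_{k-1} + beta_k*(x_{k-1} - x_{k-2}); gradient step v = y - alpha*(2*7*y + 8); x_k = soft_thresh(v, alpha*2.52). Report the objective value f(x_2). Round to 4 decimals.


FISTA on f(x) = 7*x^2 + 8*x + 2.52*|x|
L = 14, alpha = 0.044
Iteration 1: beta = 0.0, y = -2.3551 + 0.0*(-2.3551 + 2.3551) = -2.3551
  grad(y) = -24.9714, v = y - alpha*grad = -1.2564
  prox(v) = soft_thresh(-1.2564, 0.1109) = -1.1455
Iteration 2: beta = 0.3333, y = -1.1455 + 0.3333*(-1.1455 + 2.3551) = -0.7423
  grad(y) = -2.3918, v = y - alpha*grad = -0.637
  prox(v) = soft_thresh(-0.637, 0.1109) = -0.5262
f(x_2) = 7*(-0.5262)^2 + 8*(-0.5262) + 2.52*|-0.5262| = -0.9455


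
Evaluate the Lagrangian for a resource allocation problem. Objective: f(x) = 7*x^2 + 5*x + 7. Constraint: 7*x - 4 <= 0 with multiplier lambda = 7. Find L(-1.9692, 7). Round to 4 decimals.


Step 1: Evaluate f(x).
f(-1.9692) = 7*(-1.9692)^2 + 5*(-1.9692) + 7 = 24.2982
Step 2: Evaluate g(x).
g(-1.9692) = 7*-1.9692 - 4 = -17.7844
Step 3: Compute Lagrangian.
L = 24.2982 + 7*-17.7844 = -100.1926


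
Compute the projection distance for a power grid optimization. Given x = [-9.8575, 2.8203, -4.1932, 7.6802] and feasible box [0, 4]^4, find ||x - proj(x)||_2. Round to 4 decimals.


Project each component onto [0, 4].
clip(-9.8575) = 0.0, clip(2.8203) = 2.8203, clip(-4.1932) = 0.0, clip(7.6802) = 4.0
Projection = [0.0, 2.8203, 0.0, 4.0]
Squared diffs: [97.1703, 0.0, 17.5829, 13.5439]
Distance = sqrt(128.2971) = 11.3268


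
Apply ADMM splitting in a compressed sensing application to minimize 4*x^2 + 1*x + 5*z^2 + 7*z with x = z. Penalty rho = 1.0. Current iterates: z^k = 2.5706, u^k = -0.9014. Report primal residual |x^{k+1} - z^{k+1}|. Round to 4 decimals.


ADMM iteration with rho = 1.0, z^k = 2.5706, u^k = -0.9014
Step 1: x-update.
Minimize 4*x^2 + 1*x + (1.0/2)*(x - 2.5706 - 0.9014)^2
FOC: (2*4 + 1.0)*x = -1 + 1.0*(2.5706 + 0.9014)
x^{k+1} = 0.2747
Step 2: z-update.
Minimize 5*z^2 + 7*z + (1.0/2)*(0.2747 - z - 0.9014)^2
FOC: (2*5 + 1.0)*z = -7 + 1.0*(0.2747 - 0.9014)
z^{k+1} = -0.6933
Step 3: u-update.
u^{k+1} = -0.9014 + 0.2747 + 0.6933 = 0.0666
Step 4: Primal residual = |0.2747 + 0.6933| = 0.968


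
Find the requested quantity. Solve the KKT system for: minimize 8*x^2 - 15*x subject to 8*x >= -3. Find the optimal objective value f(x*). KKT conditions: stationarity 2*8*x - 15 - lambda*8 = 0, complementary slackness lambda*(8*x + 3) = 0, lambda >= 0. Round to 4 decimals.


Step 1: Try lambda = 0 (constraint inactive).
Stationarity: 2*8*x - 15 = 0
x* = 15/(2*8) = 0.9375
Check constraint: 8*0.9375 = 7.5 >= -3 -- satisfied.
Step 2: Compute optimal value.
f(x*) = 8*0.9375^2 - 15*0.9375 = -7.0313


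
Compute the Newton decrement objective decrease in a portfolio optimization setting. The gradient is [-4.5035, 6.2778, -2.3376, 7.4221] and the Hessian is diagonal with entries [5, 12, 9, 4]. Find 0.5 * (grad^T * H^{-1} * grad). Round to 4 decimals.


Step 1: H is diagonal, so H^(-1) * g = [-0.9007, 0.5232, -0.2597, 1.8555].
Step 2: g^T H^(-1) g = sum_i g_i^2 / H_ii
  = (-4.5035)^2/5 + (6.2778)^2/12 + (-2.3376)^2/9 + (7.4221)^2/4
  = 4.0563 + 3.2842 + 0.6072 + 13.7719 = 21.7196
Step 3: Objective decrease = 0.5 * g^T H^(-1) g = 10.8598


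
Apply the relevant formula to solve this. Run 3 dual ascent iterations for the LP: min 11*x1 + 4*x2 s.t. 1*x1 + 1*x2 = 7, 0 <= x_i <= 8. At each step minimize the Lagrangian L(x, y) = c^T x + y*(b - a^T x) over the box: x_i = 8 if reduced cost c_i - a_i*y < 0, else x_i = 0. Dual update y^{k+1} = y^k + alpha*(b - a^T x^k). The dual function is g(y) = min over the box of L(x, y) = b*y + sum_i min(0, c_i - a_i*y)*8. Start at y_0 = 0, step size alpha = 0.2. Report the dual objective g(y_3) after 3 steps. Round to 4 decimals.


Dual ascent for LP: min 11*x1 + 4*x2, 1*x1 + 1*x2 = 7, 0 <= x_i <= 8
Step 1: y^k = 0.0, reduced costs: (11.0, 4.0)
  x^k = (0.0, 0.0), subgradient = b - a^T x = 7.0
  y^{k+1} = 0.0 + 0.2*7.0 = 1.4
Step 2: y^k = 1.4, reduced costs: (9.6, 2.6)
  x^k = (0.0, 0.0), subgradient = b - a^T x = 7.0
  y^{k+1} = 1.4 + 0.2*7.0 = 2.8
Step 3: y^k = 2.8, reduced costs: (8.2, 1.2)
  x^k = (0.0, 0.0), subgradient = b - a^T x = 7.0
  y^{k+1} = 2.8 + 0.2*7.0 = 4.2
Dual objective at y_3 = 4.2: reduced costs (6.8, -0.2), box minimizer x = (0.0, 8.0)
g(y_3) = b*y + (c1 - a1*y)*x1 + (c2 - a2*y)*x2 = 7*4.2 + 6.8*0.0 + (-0.2)*8.0 = 29.4 + 0.0 - 1.6 = 27.8


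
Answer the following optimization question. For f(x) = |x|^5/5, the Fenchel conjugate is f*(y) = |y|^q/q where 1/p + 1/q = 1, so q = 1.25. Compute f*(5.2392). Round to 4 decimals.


The conjugate exponent q satisfies 1/p + 1/q = 1.
p = 5, so q = 5/(5 - 1) = 1.25
|y|^q = 5.2392^1.25 = 7.9265
f*(5.2392) = 7.9265 / 1.25 = 6.3412


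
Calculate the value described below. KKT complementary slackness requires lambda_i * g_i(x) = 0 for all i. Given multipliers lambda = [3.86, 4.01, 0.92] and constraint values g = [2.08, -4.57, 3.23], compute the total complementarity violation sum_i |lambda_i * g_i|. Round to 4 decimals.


KKT complementary slackness check:
lambda_1 * g_1 = 3.86 * 2.08 = 8.0288
lambda_2 * g_2 = 4.01 * -4.57 = -18.3257
lambda_3 * g_3 = 0.92 * 3.23 = 2.9716
Total violation = 8.0288 + 18.3257 + 2.9716 = 29.3261


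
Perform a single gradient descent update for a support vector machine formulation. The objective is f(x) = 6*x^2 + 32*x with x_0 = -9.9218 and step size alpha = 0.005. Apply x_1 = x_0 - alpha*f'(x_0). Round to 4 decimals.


We compute the gradient at x_0 and apply the update.
f'(x) = 12*x + 32
f'(-9.9218) = 12*-9.9218 + 32 = -87.0616
x_1 = -9.9218 - 0.005*-87.0616 = -9.4865


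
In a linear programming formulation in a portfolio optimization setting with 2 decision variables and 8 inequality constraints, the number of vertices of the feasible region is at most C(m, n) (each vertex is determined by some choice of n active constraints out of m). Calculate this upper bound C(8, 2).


Each vertex corresponds to some choice of n active constraints out of m, so the number of vertices is at most C(m, n) = m! / (n!(m-n)!).
m = 8, n = 2
Numerator: 8 * 7
Denominator: 2! = 2
C(8, 2) = 28


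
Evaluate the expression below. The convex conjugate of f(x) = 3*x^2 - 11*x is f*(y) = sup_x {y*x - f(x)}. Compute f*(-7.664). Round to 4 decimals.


f*(y) = sup_x {y*x - a*x^2 - b*x} = sup_x {(y-b)*x - a*x^2}
FOC: (y - b) - 2a*x = 0 => x* = (y - b)/(2a)
x* = (-7.664 + 11)/(2*3) = 0.556
f*(-7.664) = (y-b)^2/(4a) = (-7.664 + 11)^2/(4*3)
= 11.1289/12 = 0.9274


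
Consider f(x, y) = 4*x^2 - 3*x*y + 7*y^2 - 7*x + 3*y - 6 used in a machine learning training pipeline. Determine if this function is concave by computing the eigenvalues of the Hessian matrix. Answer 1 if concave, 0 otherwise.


The Hessian of f(x,y) = 4*x^2 - 3*x*y + 7*y^2 - 7*x + 3*y - 6 is:
H = [[8, -3], [-3, 14]]
Trace = 8 + 14 = 22
Determinant = 8*14 - (-3)^2 = 103
Discriminant = (22)^2 - 4*103 = 72.0
Eigenvalues: lambda_1 = 6.7574, lambda_2 = 15.2426
The function is not concave.

0


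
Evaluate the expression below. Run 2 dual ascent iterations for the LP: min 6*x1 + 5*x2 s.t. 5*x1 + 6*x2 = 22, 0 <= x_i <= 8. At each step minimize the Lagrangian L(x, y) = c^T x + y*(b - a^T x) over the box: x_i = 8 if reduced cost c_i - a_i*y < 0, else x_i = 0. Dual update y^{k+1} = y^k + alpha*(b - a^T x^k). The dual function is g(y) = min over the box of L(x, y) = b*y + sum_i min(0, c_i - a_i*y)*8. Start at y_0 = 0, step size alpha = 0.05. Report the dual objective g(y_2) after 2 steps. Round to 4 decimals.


Dual ascent for LP: min 6*x1 + 5*x2, 5*x1 + 6*x2 = 22, 0 <= x_i <= 8
Step 1: y^k = 0.0, reduced costs: (6.0, 5.0)
  x^k = (0.0, 0.0), subgradient = b - a^T x = 22.0
  y^{k+1} = 0.0 + 0.05*22.0 = 1.1
Step 2: y^k = 1.1, reduced costs: (0.5, -1.6)
  x^k = (0.0, 8.0), subgradient = b - a^T x = -26.0
  y^{k+1} = 1.1 + 0.05*-26.0 = -0.2
Dual objective at y_2 = -0.2: reduced costs (7.0, 6.2), box minimizer x = (0.0, 0.0)
g(y_2) = b*y + (c1 - a1*y)*x1 + (c2 - a2*y)*x2 = 22*(-0.2) + 7.0*0.0 + 6.2*0.0 = -4.4 + 0.0 + 0.0 = -4.4


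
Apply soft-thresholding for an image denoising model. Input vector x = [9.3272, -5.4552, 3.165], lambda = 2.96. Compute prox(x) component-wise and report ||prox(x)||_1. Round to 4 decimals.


Soft-thresholding with lambda = 2.96:
prox(9.3272) = sign(9.3272)*max(|9.3272| - 2.96, 0) = 6.3672
prox(-5.4552) = sign(-5.4552)*max(|-5.4552| - 2.96, 0) = -2.4952
prox(3.165) = sign(3.165)*max(|3.165| - 2.96, 0) = 0.205
prox(x) = [6.3672, -2.4952, 0.205]
||prox(x)||_1 = 6.3672 + 2.4952 + 0.205 = 9.0674


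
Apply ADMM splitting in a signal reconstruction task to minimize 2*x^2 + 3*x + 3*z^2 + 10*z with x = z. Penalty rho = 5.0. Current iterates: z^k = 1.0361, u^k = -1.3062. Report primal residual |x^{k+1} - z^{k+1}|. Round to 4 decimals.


ADMM iteration with rho = 5.0, z^k = 1.0361, u^k = -1.3062
Step 1: x-update.
Minimize 2*x^2 + 3*x + (5.0/2)*(x - 1.0361 - 1.3062)^2
FOC: (2*2 + 5.0)*x = -3 + 5.0*(1.0361 + 1.3062)
x^{k+1} = 0.9679
Step 2: z-update.
Minimize 3*z^2 + 10*z + (5.0/2)*(0.9679 - z - 1.3062)^2
FOC: (2*3 + 5.0)*z = -10 + 5.0*(0.9679 - 1.3062)
z^{k+1} = -1.0628
Step 3: u-update.
u^{k+1} = -1.3062 + 0.9679 + 1.0628 = 0.7246
Step 4: Primal residual = |0.9679 + 1.0628| = 2.0308


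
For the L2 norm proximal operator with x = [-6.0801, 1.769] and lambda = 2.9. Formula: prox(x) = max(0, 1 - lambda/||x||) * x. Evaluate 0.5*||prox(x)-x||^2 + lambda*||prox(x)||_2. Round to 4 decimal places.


Step 1: Compute ||x||.
||x|| = 6.3322
Step 2: Compute scaling factor.
scale = max(0, 1 - 2.9/6.3322) = 0.542
Step 3: prox(x) = [-3.2956, 0.9588]
||prox(x)|| = 3.4322
Step 4: Proximal objective.
0.5*||prox-x||^2 = 4.205
lambda*||prox|| = 9.9534
Total = 14.1584


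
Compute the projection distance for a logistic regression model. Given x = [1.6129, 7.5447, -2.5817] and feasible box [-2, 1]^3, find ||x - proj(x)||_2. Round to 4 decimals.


Project each component onto [-2, 1].
clip(1.6129) = 1.0, clip(7.5447) = 1.0, clip(-2.5817) = -2.0
Projection = [1.0, 1.0, -2.0]
Squared diffs: [0.3756, 42.8331, 0.3384]
Distance = sqrt(43.5471) = 6.599


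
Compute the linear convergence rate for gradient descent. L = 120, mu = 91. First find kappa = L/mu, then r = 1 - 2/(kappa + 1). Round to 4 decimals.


Step 1: Compute the condition number.
kappa = L/mu = 120/91 = 1.3187
Step 2: Compute the convergence rate.
r = 1 - 2/(kappa + 1) = 1 - 2*mu/(L + mu) = (L - mu)/(L + mu) = 29/211 = 0.1374


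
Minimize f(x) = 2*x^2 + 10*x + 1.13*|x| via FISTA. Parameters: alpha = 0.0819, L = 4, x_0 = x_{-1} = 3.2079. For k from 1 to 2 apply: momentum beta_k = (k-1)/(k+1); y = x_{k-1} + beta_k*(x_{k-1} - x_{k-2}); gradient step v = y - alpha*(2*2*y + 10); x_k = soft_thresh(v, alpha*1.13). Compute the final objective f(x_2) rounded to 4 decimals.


FISTA on f(x) = 2*x^2 + 10*x + 1.13*|x|
L = 4, alpha = 0.0819
Iteration 1: beta = 0.0, y = 3.2079 + 0.0*(3.2079 - 3.2079) = 3.2079
  grad(y) = 22.8316, v = y - alpha*grad = 1.338
  prox(v) = soft_thresh(1.338, 0.0925) = 1.2454
Iteration 2: beta = 0.3333, y = 1.2454 + 0.3333*(1.2454 - 3.2079) = 0.5913
  grad(y) = 12.3652, v = y - alpha*grad = -0.4214
  prox(v) = soft_thresh(-0.4214, 0.0925) = -0.3289
f(x_2) = 2*(-0.3289)^2 + 10*(-0.3289) + 1.13*|-0.3289| = -2.7007


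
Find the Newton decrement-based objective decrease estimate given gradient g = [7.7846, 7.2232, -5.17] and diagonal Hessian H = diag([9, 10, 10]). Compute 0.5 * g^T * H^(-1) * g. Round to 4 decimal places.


Step 1: H is diagonal, so H^(-1) * g = [0.865, 0.7223, -0.517].
Step 2: g^T H^(-1) g = sum_i g_i^2 / H_ii
  = (7.7846)^2/9 + (7.2232)^2/10 + (-5.17)^2/10
  = 6.7333 + 5.2175 + 2.6729 = 14.6237
Step 3: Objective decrease = 0.5 * g^T H^(-1) g = 7.3118


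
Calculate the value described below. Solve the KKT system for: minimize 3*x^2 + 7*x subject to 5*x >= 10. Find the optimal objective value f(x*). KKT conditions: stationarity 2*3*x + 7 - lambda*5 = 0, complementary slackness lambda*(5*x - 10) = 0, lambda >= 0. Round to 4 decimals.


Step 1: Try lambda = 0 (constraint inactive).
x_unc = -7/(2*3) = -1.1667
Check: 5*-1.1667 = -5.8335 < 10 -- violated!
Step 2: Constraint must be active: 5*x = 10
x* = 10/5 = 2.0
lambda = (2*3*2.0 + 7)/5 = 3.8
Step 3: Compute optimal value.
f(x*) = 3*2.0^2 + 7*2.0 = 26.0


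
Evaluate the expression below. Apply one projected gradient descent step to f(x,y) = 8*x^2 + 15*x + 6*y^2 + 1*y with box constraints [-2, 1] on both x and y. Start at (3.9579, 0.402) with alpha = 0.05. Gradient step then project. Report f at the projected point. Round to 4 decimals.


Step 1: Compute gradient at (3.9579, 0.402).
grad_x = 2*8*3.9579 + 15 = 78.3264
grad_y = 2*6*0.402 + 1 = 5.824
Step 2: Gradient step.
x_raw = 3.9579 - 0.05*78.3264 = 0.0416
y_raw = 0.402 - 0.05*5.824 = 0.1108
Step 3: Project onto [-2, 1].
x_proj = clip(0.0416) = 0.0416
y_proj = clip(0.1108) = 0.1108
Step 4: Evaluate f.
f(0.0416, 0.1108) = 0.822


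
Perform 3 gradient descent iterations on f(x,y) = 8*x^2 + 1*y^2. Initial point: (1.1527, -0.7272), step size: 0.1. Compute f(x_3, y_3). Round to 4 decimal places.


Gradient descent on f(x,y) = 8*x^2 + 1*y^2.
Starting point: (1.1527, -0.7272), alpha = 0.1
Step 1: grad_x = 2*8*1.1527 = 18.4432, grad_y = 2*1*-0.7272 = -1.4544
  x_1 = 1.1527 - 0.1*18.4432 = -0.6916
  y_1 = -0.7272 - 0.1*-1.4544 = -0.5818
Step 2: grad_x = 2*8*-0.6916 = -11.0659, grad_y = 2*1*-0.5818 = -1.1635
  x_2 = -0.6916 - 0.1*-11.0659 = 0.415
  y_2 = -0.5818 - 0.1*-1.1635 = -0.4654
Step 3: grad_x = 2*8*0.415 = 6.6396, grad_y = 2*1*-0.4654 = -0.9308
  x_3 = 0.415 - 0.1*6.6396 = -0.249
  y_3 = -0.4654 - 0.1*-0.9308 = -0.3723
f(-0.249, -0.3723) = 8*(-0.249)^2 + 1*(-0.3723)^2 = 0.6346


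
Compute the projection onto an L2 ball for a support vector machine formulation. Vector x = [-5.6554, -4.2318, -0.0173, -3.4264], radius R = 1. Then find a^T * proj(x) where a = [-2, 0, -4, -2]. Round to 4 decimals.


Step 1: Compute ||x|| (intermediates to 6 decimals).
||x|| = sqrt((-5.6554)^2 + (-4.2318)^2 + (-0.0173)^2 + (-3.4264)^2) = 7.850618
Step 2: Project.
Since ||x|| > R, scale = R/||x|| = 1/7.850618 = 0.127379, proj(x) = scale * x
proj(x) = [-0.720379, -0.539042, -0.002204, -0.436451]
Step 3: Dot product.
a^T * proj(x) = -2*(-0.720379) + 0*(-0.539042) - 4*(-0.002204) - 2*(-0.436451) = 2.3225


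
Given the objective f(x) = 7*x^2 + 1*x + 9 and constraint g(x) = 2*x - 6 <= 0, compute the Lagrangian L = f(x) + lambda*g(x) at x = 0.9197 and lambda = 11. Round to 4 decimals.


Step 1: Evaluate f(x).
f(0.9197) = 7*0.9197^2 + 1*0.9197 + 9 = 15.8406
Step 2: Evaluate g(x).
g(0.9197) = 2*0.9197 - 6 = -4.1606
Step 3: Compute Lagrangian.
L = 15.8406 + 11*-4.1606 = -29.926


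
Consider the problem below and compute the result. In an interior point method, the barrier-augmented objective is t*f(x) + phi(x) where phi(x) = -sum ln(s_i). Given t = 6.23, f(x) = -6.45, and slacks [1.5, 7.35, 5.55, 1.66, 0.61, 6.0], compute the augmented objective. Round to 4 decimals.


Step 1: Compute log-barrier.
ln values: [0.4055, 1.9947, 1.7138, 0.5068, -0.4943, 1.7918]
phi = -(0.4055 + 1.9947 + 1.7138 + 0.5068 - 0.4943 + 1.7918) = -5.9182
Step 2: Compute augmented objective.
t*f(x) = 6.23*-6.45 = -40.1835
Total = -40.1835 - 5.9182 = -46.1017


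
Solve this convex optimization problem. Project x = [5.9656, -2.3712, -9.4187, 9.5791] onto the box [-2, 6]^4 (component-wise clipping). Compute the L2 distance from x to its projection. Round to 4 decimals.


Project each component onto [-2, 6].
clip(5.9656) = 5.9656, clip(-2.3712) = -2.0, clip(-9.4187) = -2.0, clip(9.5791) = 6.0
Projection = [5.9656, -2.0, -2.0, 6.0]
Squared diffs: [0.0, 0.1378, 55.0371, 12.81]
Distance = sqrt(67.9849) = 8.2453


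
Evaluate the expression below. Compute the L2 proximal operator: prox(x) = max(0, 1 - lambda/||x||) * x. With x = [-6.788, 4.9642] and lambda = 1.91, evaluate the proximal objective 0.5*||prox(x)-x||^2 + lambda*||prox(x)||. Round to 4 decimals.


Step 1: Compute ||x||.
||x|| = 8.4095
Step 2: Compute scaling factor.
scale = max(0, 1 - 1.91/8.4095) = 0.7729
Step 3: prox(x) = [-5.2463, 3.8367]
||prox(x)|| = 6.4995
Step 4: Proximal objective.
0.5*||prox-x||^2 = 1.8241
lambda*||prox|| = 12.414
Total = 14.2382


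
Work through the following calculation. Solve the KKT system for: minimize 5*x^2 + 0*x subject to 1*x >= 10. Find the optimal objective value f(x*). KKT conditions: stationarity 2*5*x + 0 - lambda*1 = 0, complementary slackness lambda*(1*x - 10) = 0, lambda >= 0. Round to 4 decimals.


Step 1: Try lambda = 0 (constraint inactive).
x_unc = 0/(2*5) = 0.0
Check: 1*0.0 = 0.0 < 10 -- violated!
Step 2: Constraint must be active: 1*x = 10
x* = 10/1 = 10.0
lambda = (2*5*10.0 + 0)/1 = 100.0
Step 3: Compute optimal value.
f(x*) = 5*10.0^2 + 0*10.0 = 500.0


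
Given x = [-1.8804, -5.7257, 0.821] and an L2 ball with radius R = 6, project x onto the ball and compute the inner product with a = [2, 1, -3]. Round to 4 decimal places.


Step 1: Compute ||x|| (intermediates to 6 decimals).
||x|| = sqrt((-1.8804)^2 + (-5.7257)^2 + 0.821^2) = 6.082235
Step 2: Project.
Since ||x|| > R, scale = R/||x|| = 6/6.082235 = 0.986479, proj(x) = scale * x
proj(x) = [-1.854975, -5.648283, 0.809899]
Step 3: Dot product.
a^T * proj(x) = 2*(-1.854975) + 1*(-5.648283) - 3*0.809899 = -11.7879


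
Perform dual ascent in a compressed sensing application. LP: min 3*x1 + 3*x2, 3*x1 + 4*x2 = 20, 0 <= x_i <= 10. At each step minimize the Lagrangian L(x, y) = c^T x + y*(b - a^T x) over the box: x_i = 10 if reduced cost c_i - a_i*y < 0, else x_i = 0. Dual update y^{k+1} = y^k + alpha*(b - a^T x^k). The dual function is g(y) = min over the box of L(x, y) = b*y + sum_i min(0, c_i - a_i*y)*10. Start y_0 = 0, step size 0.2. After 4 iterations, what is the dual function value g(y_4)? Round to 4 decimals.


Dual ascent for LP: min 3*x1 + 3*x2, 3*x1 + 4*x2 = 20, 0 <= x_i <= 10
Step 1: y^k = 0.0, reduced costs: (3.0, 3.0)
  x^k = (0.0, 0.0), subgradient = b - a^T x = 20.0
  y^{k+1} = 0.0 + 0.2*20.0 = 4.0
Step 2: y^k = 4.0, reduced costs: (-9.0, -13.0)
  x^k = (10.0, 10.0), subgradient = b - a^T x = -50.0
  y^{k+1} = 4.0 + 0.2*-50.0 = -6.0
Step 3: y^k = -6.0, reduced costs: (21.0, 27.0)
  x^k = (0.0, 0.0), subgradient = b - a^T x = 20.0
  y^{k+1} = -6.0 + 0.2*20.0 = -2.0
Step 4: y^k = -2.0, reduced costs: (9.0, 11.0)
  x^k = (0.0, 0.0), subgradient = b - a^T x = 20.0
  y^{k+1} = -2.0 + 0.2*20.0 = 2.0
Dual objective at y_4 = 2.0: reduced costs (-3.0, -5.0), box minimizer x = (10.0, 10.0)
g(y_4) = b*y + (c1 - a1*y)*x1 + (c2 - a2*y)*x2 = 20*2.0 + (-3.0)*10.0 + (-5.0)*10.0 = 40.0 - 30.0 - 50.0 = -40.0


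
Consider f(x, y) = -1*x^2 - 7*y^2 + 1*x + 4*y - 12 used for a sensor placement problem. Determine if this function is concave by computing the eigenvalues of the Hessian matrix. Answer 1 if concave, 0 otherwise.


The Hessian of f(x,y) = -1*x^2 - 7*y^2 + 1*x + 4*y - 12 is:
H = [[-2, 0], [0, -14]]
Trace = -2 - 14 = -16
Determinant = -2*-14 - (0)^2 = 28
Discriminant = (-16)^2 - 4*28 = 144.0
Eigenvalues: lambda_1 = -14.0, lambda_2 = -2.0
The function is concave.

1


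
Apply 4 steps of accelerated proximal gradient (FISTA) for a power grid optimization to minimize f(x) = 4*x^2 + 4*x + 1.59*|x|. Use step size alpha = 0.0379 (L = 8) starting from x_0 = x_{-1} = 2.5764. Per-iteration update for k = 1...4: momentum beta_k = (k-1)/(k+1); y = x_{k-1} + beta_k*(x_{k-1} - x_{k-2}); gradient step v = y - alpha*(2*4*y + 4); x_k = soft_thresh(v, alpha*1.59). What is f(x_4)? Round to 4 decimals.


FISTA on f(x) = 4*x^2 + 4*x + 1.59*|x|
L = 8, alpha = 0.0379
Iteration 1: beta = 0.0, y = 2.5764 + 0.0*(2.5764 - 2.5764) = 2.5764
  grad(y) = 24.6112, v = y - alpha*grad = 1.6436
  prox(v) = soft_thresh(1.6436, 0.0603) = 1.5834
Iteration 2: beta = 0.3333, y = 1.5834 + 0.3333*(1.5834 - 2.5764) = 1.2524
  grad(y) = 14.0189, v = y - alpha*grad = 0.721
  prox(v) = soft_thresh(0.721, 0.0603) = 0.6608
Iteration 3: beta = 0.5, y = 0.6608 + 0.5*(0.6608 - 1.5834) = 0.1995
  grad(y) = 5.596, v = y - alpha*grad = -0.0126
  prox(v) = soft_thresh(-0.0126, 0.0603) = 0.0
Iteration 4: beta = 0.6, y = 0.0 + 0.6*(0.0 - 0.6608) = -0.3965
  grad(y) = 0.8282, v = y - alpha*grad = -0.4279
  prox(v) = soft_thresh(-0.4279, 0.0603) = -0.3676
f(x_4) = 4*(-0.3676)^2 + 4*(-0.3676) + 1.59*|-0.3676| = -0.3454


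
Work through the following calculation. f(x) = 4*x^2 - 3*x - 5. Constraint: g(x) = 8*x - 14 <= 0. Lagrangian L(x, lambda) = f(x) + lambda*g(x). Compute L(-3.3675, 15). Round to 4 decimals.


Step 1: Evaluate f(x).
f(-3.3675) = 4*(-3.3675)^2 - 3*(-3.3675) - 5 = 50.4627
Step 2: Evaluate g(x).
g(-3.3675) = 8*-3.3675 - 14 = -40.94
Step 3: Compute Lagrangian.
L = 50.4627 + 15*-40.94 = -563.6373


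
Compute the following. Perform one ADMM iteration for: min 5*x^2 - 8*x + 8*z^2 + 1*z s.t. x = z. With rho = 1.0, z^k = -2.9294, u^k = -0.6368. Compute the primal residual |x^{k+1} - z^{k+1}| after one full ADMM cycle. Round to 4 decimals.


ADMM iteration with rho = 1.0, z^k = -2.9294, u^k = -0.6368
Step 1: x-update.
Minimize 5*x^2 - 8*x + (1.0/2)*(x + 2.9294 - 0.6368)^2
FOC: (2*5 + 1.0)*x = 8 + 1.0*(-2.9294 + 0.6368)
x^{k+1} = 0.5189
Step 2: z-update.
Minimize 8*z^2 + 1*z + (1.0/2)*(0.5189 - z - 0.6368)^2
FOC: (2*8 + 1.0)*z = -1 + 1.0*(0.5189 - 0.6368)
z^{k+1} = -0.0658
Step 3: u-update.
u^{k+1} = -0.6368 + 0.5189 + 0.0658 = -0.0522
Step 4: Primal residual = |0.5189 + 0.0658| = 0.5846


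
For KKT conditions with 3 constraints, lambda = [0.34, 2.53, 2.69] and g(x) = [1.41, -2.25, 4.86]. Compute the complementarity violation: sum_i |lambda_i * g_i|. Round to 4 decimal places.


KKT complementary slackness check:
lambda_1 * g_1 = 0.34 * 1.41 = 0.4794
lambda_2 * g_2 = 2.53 * -2.25 = -5.6925
lambda_3 * g_3 = 2.69 * 4.86 = 13.0734
Total violation = 0.4794 + 5.6925 + 13.0734 = 19.2453


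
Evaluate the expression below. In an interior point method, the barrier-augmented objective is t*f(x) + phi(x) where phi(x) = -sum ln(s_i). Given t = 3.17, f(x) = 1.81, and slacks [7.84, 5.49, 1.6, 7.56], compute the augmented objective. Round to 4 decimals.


Step 1: Compute log-barrier.
ln values: [2.0592, 1.7029, 0.47, 2.0229]
phi = -(2.0592 + 1.7029 + 0.47 + 2.0229) = -6.255
Step 2: Compute augmented objective.
t*f(x) = 3.17*1.81 = 5.7377
Total = 5.7377 - 6.255 = -0.5173


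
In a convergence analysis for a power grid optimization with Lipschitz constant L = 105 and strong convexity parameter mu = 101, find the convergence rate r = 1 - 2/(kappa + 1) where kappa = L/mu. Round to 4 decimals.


Step 1: Compute the condition number.
kappa = L/mu = 105/101 = 1.0396
Step 2: Compute the convergence rate.
r = 1 - 2/(kappa + 1) = 1 - 2*mu/(L + mu) = (L - mu)/(L + mu) = 4/206 = 0.0194


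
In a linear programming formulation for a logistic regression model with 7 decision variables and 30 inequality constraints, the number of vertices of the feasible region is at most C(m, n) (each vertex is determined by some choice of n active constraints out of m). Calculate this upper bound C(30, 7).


Each vertex corresponds to some choice of n active constraints out of m, so the number of vertices is at most C(m, n) = m! / (n!(m-n)!).
m = 30, n = 7
Numerator: 30 * 29 * 28 * 27 * 26 * 25 * 24
Denominator: 7! = 5040
C(30, 7) = 2035800


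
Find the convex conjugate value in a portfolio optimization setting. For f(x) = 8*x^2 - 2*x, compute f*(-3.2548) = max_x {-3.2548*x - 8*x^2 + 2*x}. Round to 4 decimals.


f*(y) = sup_x {y*x - a*x^2 - b*x} = sup_x {(y-b)*x - a*x^2}
FOC: (y - b) - 2a*x = 0 => x* = (y - b)/(2a)
x* = (-3.2548 + 2)/(2*8) = -0.0784
f*(-3.2548) = (y-b)^2/(4a) = (-3.2548 + 2)^2/(4*8)
= 1.5745/32 = 0.0492


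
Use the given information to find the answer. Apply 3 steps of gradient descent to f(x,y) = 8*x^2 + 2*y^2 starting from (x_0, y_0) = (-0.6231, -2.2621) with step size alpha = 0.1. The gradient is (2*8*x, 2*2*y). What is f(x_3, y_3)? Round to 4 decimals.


Gradient descent on f(x,y) = 8*x^2 + 2*y^2.
Starting point: (-0.6231, -2.2621), alpha = 0.1
Step 1: grad_x = 2*8*-0.6231 = -9.9696, grad_y = 2*2*-2.2621 = -9.0484
  x_1 = -0.6231 - 0.1*-9.9696 = 0.3739
  y_1 = -2.2621 - 0.1*-9.0484 = -1.3573
Step 2: grad_x = 2*8*0.3739 = 5.9818, grad_y = 2*2*-1.3573 = -5.429
  x_2 = 0.3739 - 0.1*5.9818 = -0.2243
  y_2 = -1.3573 - 0.1*-5.429 = -0.8144
Step 3: grad_x = 2*8*-0.2243 = -3.5891, grad_y = 2*2*-0.8144 = -3.2574
  x_3 = -0.2243 - 0.1*-3.5891 = 0.1346
  y_3 = -0.8144 - 0.1*-3.2574 = -0.4886
f(0.1346, -0.4886) = 8*0.1346^2 + 2*(-0.4886)^2 = 0.6224


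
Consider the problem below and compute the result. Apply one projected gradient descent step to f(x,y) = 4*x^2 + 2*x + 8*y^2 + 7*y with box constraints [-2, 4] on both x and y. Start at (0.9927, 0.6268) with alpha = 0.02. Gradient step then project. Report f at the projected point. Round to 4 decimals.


Step 1: Compute gradient at (0.9927, 0.6268).
grad_x = 2*4*0.9927 + 2 = 9.9416
grad_y = 2*8*0.6268 + 7 = 17.0288
Step 2: Gradient step.
x_raw = 0.9927 - 0.02*9.9416 = 0.7939
y_raw = 0.6268 - 0.02*17.0288 = 0.2862
Step 3: Project onto [-2, 4].
x_proj = clip(0.7939) = 0.7939
y_proj = clip(0.2862) = 0.2862
Step 4: Evaluate f.
f(0.7939, 0.2862) = 6.7676


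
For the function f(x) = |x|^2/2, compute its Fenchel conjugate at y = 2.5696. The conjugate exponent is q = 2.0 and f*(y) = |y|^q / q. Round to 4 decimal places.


The conjugate exponent q satisfies 1/p + 1/q = 1.
p = 2, so q = 2/(2 - 1) = 2.0
|y|^q = 2.5696^2.0 = 6.6028
f*(2.5696) = 6.6028 / 2.0 = 3.3014


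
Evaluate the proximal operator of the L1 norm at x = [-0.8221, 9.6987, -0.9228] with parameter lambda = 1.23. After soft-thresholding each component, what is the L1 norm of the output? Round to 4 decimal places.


Soft-thresholding with lambda = 1.23:
prox(-0.8221) = sign(-0.8221)*max(|-0.8221| - 1.23, 0) = 0.0
prox(9.6987) = sign(9.6987)*max(|9.6987| - 1.23, 0) = 8.4687
prox(-0.9228) = sign(-0.9228)*max(|-0.9228| - 1.23, 0) = 0.0
prox(x) = [0.0, 8.4687, 0.0]
||prox(x)||_1 = 0.0 + 8.4687 + 0.0 = 8.4687


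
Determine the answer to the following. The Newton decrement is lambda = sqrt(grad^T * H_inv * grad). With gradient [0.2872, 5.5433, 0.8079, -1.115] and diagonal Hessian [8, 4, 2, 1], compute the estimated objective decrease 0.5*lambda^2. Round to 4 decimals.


Step 1: H is diagonal, so H^(-1) * g = [0.0359, 1.3858, 0.404, -1.115].
Step 2: g^T H^(-1) g = sum_i g_i^2 / H_ii
  = (0.2872)^2/8 + (5.5433)^2/4 + (0.8079)^2/2 + (-1.115)^2/1
  = 0.0103 + 7.682 + 0.3264 + 1.2432 = 9.2619
Step 3: Objective decrease = 0.5 * g^T H^(-1) g = 4.631


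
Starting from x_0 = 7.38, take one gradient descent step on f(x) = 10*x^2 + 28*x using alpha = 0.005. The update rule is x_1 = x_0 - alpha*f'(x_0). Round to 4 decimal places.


We compute the gradient at x_0 and apply the update.
f'(x) = 20*x + 28
f'(7.38) = 20*7.38 + 28 = 175.6
x_1 = 7.38 - 0.005*175.6 = 6.502


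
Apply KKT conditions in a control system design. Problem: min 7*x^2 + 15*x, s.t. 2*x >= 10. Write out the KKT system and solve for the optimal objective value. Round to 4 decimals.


Step 1: Try lambda = 0 (constraint inactive).
x_unc = -15/(2*7) = -1.0714
Check: 2*-1.0714 = -2.1428 < 10 -- violated!
Step 2: Constraint must be active: 2*x = 10
x* = 10/2 = 5.0
lambda = (2*7*5.0 + 15)/2 = 42.5
Step 3: Compute optimal value.
f(x*) = 7*5.0^2 + 15*5.0 = 250.0


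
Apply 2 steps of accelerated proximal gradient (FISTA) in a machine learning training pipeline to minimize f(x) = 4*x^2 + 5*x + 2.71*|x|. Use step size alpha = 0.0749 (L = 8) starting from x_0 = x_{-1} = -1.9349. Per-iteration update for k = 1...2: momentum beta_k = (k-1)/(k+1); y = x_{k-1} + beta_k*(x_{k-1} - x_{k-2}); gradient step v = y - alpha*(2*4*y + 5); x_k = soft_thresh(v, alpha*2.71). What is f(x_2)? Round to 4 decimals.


FISTA on f(x) = 4*x^2 + 5*x + 2.71*|x|
L = 8, alpha = 0.0749
Iteration 1: beta = 0.0, y = -1.9349 + 0.0*(-1.9349 + 1.9349) = -1.9349
  grad(y) = -10.4792, v = y - alpha*grad = -1.15
  prox(v) = soft_thresh(-1.15, 0.203) = -0.947
Iteration 2: beta = 0.3333, y = -0.947 + 0.3333*(-0.947 + 1.9349) = -0.6177
  grad(y) = 0.0581, v = y - alpha*grad = -0.6221
  prox(v) = soft_thresh(-0.6221, 0.203) = -0.4191
f(x_2) = 4*(-0.4191)^2 + 5*(-0.4191) + 2.71*|-0.4191| = -0.2571


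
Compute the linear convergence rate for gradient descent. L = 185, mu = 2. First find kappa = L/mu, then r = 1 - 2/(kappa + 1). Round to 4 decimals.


Step 1: Compute the condition number.
kappa = L/mu = 185/2 = 92.5
Step 2: Compute the convergence rate.
r = 1 - 2/(kappa + 1) = 1 - 2*mu/(L + mu) = (L - mu)/(L + mu) = 183/187 = 0.9786


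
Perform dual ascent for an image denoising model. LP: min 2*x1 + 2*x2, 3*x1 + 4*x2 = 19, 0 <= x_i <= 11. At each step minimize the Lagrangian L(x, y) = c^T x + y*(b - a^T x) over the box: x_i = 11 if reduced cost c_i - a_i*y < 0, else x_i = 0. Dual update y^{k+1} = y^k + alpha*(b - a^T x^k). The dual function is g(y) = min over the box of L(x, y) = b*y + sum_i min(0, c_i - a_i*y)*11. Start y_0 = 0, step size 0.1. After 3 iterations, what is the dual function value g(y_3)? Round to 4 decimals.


Dual ascent for LP: min 2*x1 + 2*x2, 3*x1 + 4*x2 = 19, 0 <= x_i <= 11
Step 1: y^k = 0.0, reduced costs: (2.0, 2.0)
  x^k = (0.0, 0.0), subgradient = b - a^T x = 19.0
  y^{k+1} = 0.0 + 0.1*19.0 = 1.9
Step 2: y^k = 1.9, reduced costs: (-3.7, -5.6)
  x^k = (11.0, 11.0), subgradient = b - a^T x = -58.0
  y^{k+1} = 1.9 + 0.1*-58.0 = -3.9
Step 3: y^k = -3.9, reduced costs: (13.7, 17.6)
  x^k = (0.0, 0.0), subgradient = b - a^T x = 19.0
  y^{k+1} = -3.9 + 0.1*19.0 = -2.0
Dual objective at y_3 = -2.0: reduced costs (8.0, 10.0), box minimizer x = (0.0, 0.0)
g(y_3) = b*y + (c1 - a1*y)*x1 + (c2 - a2*y)*x2 = 19*(-2.0) + 8.0*0.0 + 10.0*0.0 = -38.0 + 0.0 + 0.0 = -38.0


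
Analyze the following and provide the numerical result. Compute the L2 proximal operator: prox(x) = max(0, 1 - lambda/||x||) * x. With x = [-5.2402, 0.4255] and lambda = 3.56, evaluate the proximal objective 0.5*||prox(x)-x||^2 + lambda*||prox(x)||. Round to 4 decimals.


Step 1: Compute ||x||.
||x|| = 5.2574
Step 2: Compute scaling factor.
scale = max(0, 1 - 3.56/5.2574) = 0.3229
Step 3: prox(x) = [-1.6919, 0.1374]
||prox(x)|| = 1.6974
Step 4: Proximal objective.
0.5*||prox-x||^2 = 6.3368
lambda*||prox|| = 6.0427
Total = 12.3797


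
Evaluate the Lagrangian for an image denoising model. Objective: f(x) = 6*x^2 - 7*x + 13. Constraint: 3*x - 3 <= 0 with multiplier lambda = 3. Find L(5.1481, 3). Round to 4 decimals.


Step 1: Evaluate f(x).
f(5.1481) = 6*5.1481^2 - 7*5.1481 + 13 = 135.9809
Step 2: Evaluate g(x).
g(5.1481) = 3*5.1481 - 3 = 12.4443
Step 3: Compute Lagrangian.
L = 135.9809 + 3*12.4443 = 173.3138


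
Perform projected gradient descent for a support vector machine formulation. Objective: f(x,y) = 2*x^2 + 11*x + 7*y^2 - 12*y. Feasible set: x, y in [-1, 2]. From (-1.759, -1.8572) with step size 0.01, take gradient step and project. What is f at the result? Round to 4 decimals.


Step 1: Compute gradient at (-1.759, -1.8572).
grad_x = 2*2*-1.759 + 11 = 3.964
grad_y = 2*7*-1.8572 - 12 = -38.0008
Step 2: Gradient step.
x_raw = -1.759 - 0.01*3.964 = -1.7986
y_raw = -1.8572 - 0.01*-38.0008 = -1.4772
Step 3: Project onto [-1, 2].
x_proj = clip(-1.7986) = -1.0
y_proj = clip(-1.4772) = -1.0
Step 4: Evaluate f.
f(-1.0, -1.0) = 10.0
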